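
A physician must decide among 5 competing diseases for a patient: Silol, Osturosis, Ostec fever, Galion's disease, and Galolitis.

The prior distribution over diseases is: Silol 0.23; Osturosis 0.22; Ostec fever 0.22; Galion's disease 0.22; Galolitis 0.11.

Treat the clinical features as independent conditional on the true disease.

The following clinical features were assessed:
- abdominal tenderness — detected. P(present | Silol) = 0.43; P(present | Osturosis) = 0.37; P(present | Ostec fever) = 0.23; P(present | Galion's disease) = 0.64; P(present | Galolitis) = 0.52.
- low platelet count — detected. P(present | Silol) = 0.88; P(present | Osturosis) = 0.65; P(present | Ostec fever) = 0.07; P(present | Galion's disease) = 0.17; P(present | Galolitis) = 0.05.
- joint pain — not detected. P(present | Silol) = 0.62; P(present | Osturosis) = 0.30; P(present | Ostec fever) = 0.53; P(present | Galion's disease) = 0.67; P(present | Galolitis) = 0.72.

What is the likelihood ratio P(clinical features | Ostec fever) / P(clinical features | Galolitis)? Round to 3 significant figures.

1.04

The Bayes factor is the ratio of the joint likelihoods of the clinical feature pattern under the two hypotheses (using 1 − P(present | H) for each absent clinical feature).
  Ostec fever: 0.23 × 0.07 × (1 − 0.53) = 0.007567
  Galolitis: 0.52 × 0.05 × (1 − 0.72) = 0.00728
Bayes factor = 0.007567 / 0.00728 ≈ 1.04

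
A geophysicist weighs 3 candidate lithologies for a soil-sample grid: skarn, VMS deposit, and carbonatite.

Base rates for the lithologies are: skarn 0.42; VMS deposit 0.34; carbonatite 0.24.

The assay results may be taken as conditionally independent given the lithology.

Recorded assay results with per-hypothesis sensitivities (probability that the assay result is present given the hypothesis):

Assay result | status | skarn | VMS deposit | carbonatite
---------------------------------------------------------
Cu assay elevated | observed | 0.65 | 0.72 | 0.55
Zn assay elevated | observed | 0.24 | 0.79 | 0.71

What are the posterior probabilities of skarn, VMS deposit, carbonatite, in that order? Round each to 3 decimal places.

0.186, 0.548, 0.266

For each hypothesis, the unnormalized posterior weight is prior × product of the assay result likelihoods:
  skarn: 0.42 × 0.65 × 0.24 = 0.06552
  VMS deposit: 0.34 × 0.72 × 0.79 = 0.19339
  carbonatite: 0.24 × 0.55 × 0.71 = 0.09372
The unnormalized weights sum to 0.35263.
P(skarn | evidence) = 0.06552 / 0.35263 ≈ 0.186
P(VMS deposit | evidence) = 0.19339 / 0.35263 ≈ 0.548
P(carbonatite | evidence) = 0.09372 / 0.35263 ≈ 0.266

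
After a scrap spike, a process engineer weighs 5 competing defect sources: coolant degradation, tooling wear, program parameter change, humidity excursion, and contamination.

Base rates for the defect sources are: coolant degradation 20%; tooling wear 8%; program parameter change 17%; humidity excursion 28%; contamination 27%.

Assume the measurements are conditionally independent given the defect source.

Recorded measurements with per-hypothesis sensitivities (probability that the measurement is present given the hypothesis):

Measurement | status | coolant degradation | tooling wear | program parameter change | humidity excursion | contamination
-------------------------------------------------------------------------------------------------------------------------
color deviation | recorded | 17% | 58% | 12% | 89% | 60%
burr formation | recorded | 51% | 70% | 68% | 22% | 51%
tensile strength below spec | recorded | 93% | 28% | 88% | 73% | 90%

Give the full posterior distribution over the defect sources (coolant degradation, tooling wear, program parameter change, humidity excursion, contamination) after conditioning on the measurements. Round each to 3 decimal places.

By Bayes' rule with conditional independence, the unnormalized weight for each hypothesis is prior × ∏ likelihoods:
  coolant degradation: 0.20 × 0.17 × 0.51 × 0.93 = 0.016126
  tooling wear: 0.08 × 0.58 × 0.70 × 0.28 = 0.0090944
  program parameter change: 0.17 × 0.12 × 0.68 × 0.88 = 0.012207
  humidity excursion: 0.28 × 0.89 × 0.22 × 0.73 = 0.040022
  contamination: 0.27 × 0.60 × 0.51 × 0.90 = 0.074358
The unnormalized weights sum to 0.15181.
P(coolant degradation | evidence) = 0.016126 / 0.15181 ≈ 0.106
P(tooling wear | evidence) = 0.0090944 / 0.15181 ≈ 0.060
P(program parameter change | evidence) = 0.012207 / 0.15181 ≈ 0.080
P(humidity excursion | evidence) = 0.040022 / 0.15181 ≈ 0.264
P(contamination | evidence) = 0.074358 / 0.15181 ≈ 0.490

0.106, 0.060, 0.080, 0.264, 0.490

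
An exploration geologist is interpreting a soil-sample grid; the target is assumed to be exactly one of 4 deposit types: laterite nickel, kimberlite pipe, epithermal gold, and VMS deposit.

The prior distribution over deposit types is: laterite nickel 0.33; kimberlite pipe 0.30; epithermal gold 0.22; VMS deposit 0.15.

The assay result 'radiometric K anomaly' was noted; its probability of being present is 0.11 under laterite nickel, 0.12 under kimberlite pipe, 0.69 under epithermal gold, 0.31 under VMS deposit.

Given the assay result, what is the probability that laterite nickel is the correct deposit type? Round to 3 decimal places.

Multiply each prior by the likelihood of the assay result:
  laterite nickel: 0.33 × 0.11 = 0.0363
  kimberlite pipe: 0.30 × 0.12 = 0.036
  epithermal gold: 0.22 × 0.69 = 0.1518
  VMS deposit: 0.15 × 0.31 = 0.0465
Marginal likelihood of the evidence = 0.2706.
P(laterite nickel | evidence) = 0.0363 / 0.2706 ≈ 0.134.

0.134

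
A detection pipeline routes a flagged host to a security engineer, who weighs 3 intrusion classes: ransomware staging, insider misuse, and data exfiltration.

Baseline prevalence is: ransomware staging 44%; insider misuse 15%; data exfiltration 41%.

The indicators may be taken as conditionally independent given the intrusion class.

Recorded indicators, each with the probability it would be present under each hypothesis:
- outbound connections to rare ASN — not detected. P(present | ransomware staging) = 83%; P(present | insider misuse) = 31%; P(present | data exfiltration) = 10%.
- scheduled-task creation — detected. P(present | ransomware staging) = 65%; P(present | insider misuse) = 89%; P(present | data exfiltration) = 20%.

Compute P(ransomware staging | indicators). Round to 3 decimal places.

For each hypothesis, the unnormalized posterior weight is prior × product of the indicator likelihoods (using 1 − P(present | H) for each absent indicator):
  ransomware staging: 0.44 × (1 − 0.83) × 0.65 = 0.04862
  insider misuse: 0.15 × (1 − 0.31) × 0.89 = 0.092115
  data exfiltration: 0.41 × (1 − 0.10) × 0.20 = 0.0738
Normalizing constant Z = 0.04862 + 0.092115 + 0.0738 = 0.21454.
P(ransomware staging | evidence) = 0.04862 / 0.21454 ≈ 0.227.

0.227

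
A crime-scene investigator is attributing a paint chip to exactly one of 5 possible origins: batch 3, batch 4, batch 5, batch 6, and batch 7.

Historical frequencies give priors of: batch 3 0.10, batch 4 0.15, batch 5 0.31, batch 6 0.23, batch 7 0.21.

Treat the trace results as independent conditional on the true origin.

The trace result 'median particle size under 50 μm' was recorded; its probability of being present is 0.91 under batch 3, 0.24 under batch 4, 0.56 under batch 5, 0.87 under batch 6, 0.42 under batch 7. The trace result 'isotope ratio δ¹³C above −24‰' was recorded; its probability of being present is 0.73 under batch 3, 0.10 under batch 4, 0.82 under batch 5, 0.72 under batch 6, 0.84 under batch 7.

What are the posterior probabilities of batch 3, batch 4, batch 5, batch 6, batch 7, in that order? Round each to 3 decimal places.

Multiply each prior by the joint likelihood of the trace result pattern:
  batch 3: 0.10 × 0.91 × 0.73 = 0.06643
  batch 4: 0.15 × 0.24 × 0.10 = 0.0036
  batch 5: 0.31 × 0.56 × 0.82 = 0.14235
  batch 6: 0.23 × 0.87 × 0.72 = 0.14407
  batch 7: 0.21 × 0.42 × 0.84 = 0.074088
The unnormalized weights sum to 0.43054.
P(batch 3 | evidence) = 0.06643 / 0.43054 ≈ 0.154
P(batch 4 | evidence) = 0.0036 / 0.43054 ≈ 0.008
P(batch 5 | evidence) = 0.14235 / 0.43054 ≈ 0.331
P(batch 6 | evidence) = 0.14407 / 0.43054 ≈ 0.335
P(batch 7 | evidence) = 0.074088 / 0.43054 ≈ 0.172

0.154, 0.008, 0.331, 0.335, 0.172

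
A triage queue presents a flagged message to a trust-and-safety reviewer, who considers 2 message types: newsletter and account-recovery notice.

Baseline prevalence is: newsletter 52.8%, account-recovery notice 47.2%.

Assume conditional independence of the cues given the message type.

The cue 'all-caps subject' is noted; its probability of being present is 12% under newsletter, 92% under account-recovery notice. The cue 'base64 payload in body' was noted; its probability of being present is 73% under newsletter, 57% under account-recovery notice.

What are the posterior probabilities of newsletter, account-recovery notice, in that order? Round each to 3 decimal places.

Multiply each prior by the joint likelihood of the cue pattern:
  newsletter: 0.528 × 0.12 × 0.73 = 0.046253
  account-recovery notice: 0.472 × 0.92 × 0.57 = 0.24752
Normalizing constant Z = 0.046253 + 0.24752 = 0.29377.
P(newsletter | evidence) = 0.046253 / 0.29377 ≈ 0.157
P(account-recovery notice | evidence) = 0.24752 / 0.29377 ≈ 0.843

0.157, 0.843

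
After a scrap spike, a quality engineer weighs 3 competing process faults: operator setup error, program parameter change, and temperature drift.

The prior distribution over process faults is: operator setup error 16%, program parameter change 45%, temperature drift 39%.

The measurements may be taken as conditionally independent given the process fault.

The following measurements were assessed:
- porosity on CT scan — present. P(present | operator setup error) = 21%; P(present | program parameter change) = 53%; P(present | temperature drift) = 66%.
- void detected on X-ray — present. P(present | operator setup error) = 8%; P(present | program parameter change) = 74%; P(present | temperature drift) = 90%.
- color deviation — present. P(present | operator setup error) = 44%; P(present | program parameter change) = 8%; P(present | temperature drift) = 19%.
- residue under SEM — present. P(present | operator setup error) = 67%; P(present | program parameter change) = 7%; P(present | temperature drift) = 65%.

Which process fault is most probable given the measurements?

temperature drift

Multiply each prior by the joint likelihood of the measurement pattern:
  operator setup error: 0.16 × 0.21 × 0.08 × 0.44 × 0.67 = 0.00079242
  program parameter change: 0.45 × 0.53 × 0.74 × 0.08 × 0.07 = 0.00098834
  temperature drift: 0.39 × 0.66 × 0.90 × 0.19 × 0.65 = 0.02861
The unnormalized weights sum to 0.030391.
P(operator setup error | evidence) ≈ 0.00079242 / 0.030391 ≈ 0.026
P(program parameter change | evidence) ≈ 0.00098834 / 0.030391 ≈ 0.033
P(temperature drift | evidence) ≈ 0.02861 / 0.030391 ≈ 0.941
The largest is 0.941, so temperature drift is most probable.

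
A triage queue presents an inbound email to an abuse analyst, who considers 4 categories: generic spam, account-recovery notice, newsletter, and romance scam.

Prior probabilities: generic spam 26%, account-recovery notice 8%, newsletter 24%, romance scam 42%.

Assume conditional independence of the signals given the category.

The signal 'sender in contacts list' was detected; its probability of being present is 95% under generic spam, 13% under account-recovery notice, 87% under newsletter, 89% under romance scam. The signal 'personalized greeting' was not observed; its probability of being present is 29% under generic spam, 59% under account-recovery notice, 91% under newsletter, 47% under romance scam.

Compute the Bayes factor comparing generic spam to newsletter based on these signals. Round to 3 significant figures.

Joint likelihood of the signal pattern under each hypothesis (using 1 − P(present | H) for each absent signal):
  generic spam: 0.95 × (1 − 0.29) = 0.6745
  newsletter: 0.87 × (1 − 0.91) = 0.0783
Bayes factor = 0.6745 / 0.0783 ≈ 8.61

8.61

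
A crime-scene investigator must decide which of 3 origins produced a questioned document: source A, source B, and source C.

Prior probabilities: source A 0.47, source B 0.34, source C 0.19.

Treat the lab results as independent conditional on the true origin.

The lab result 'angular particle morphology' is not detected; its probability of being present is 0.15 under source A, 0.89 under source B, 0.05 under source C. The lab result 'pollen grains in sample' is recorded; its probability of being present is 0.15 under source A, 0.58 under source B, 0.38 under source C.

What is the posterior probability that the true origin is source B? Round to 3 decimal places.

By Bayes' rule with conditional independence, the unnormalized weight for each hypothesis is prior × ∏ likelihoods (using 1 − P(present | H) for each absent lab result):
  source A: 0.47 × (1 − 0.15) × 0.15 = 0.059925
  source B: 0.34 × (1 − 0.89) × 0.58 = 0.021692
  source C: 0.19 × (1 − 0.05) × 0.38 = 0.06859
The unnormalized weights sum to 0.15021.
P(source B | evidence) = 0.021692 / 0.15021 ≈ 0.144.

0.144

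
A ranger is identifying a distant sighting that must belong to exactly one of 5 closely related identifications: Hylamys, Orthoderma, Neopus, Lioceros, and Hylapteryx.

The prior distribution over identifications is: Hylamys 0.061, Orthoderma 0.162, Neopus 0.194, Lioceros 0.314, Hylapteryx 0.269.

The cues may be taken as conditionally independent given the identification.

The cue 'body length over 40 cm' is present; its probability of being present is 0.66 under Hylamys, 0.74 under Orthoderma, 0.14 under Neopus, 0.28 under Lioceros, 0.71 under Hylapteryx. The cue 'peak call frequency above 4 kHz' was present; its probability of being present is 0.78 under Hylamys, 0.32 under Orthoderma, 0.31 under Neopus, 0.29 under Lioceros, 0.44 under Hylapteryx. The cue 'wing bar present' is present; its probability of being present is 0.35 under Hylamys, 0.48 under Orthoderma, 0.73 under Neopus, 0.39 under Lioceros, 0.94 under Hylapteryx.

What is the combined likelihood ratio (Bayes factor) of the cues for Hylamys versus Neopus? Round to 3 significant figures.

5.69

Take the product of per-cue likelihoods under each hypothesis, then divide.
  Hylamys: 0.66 × 0.78 × 0.35 = 0.18018
  Neopus: 0.14 × 0.31 × 0.73 = 0.031682
Bayes factor = 0.18018 / 0.031682 ≈ 5.69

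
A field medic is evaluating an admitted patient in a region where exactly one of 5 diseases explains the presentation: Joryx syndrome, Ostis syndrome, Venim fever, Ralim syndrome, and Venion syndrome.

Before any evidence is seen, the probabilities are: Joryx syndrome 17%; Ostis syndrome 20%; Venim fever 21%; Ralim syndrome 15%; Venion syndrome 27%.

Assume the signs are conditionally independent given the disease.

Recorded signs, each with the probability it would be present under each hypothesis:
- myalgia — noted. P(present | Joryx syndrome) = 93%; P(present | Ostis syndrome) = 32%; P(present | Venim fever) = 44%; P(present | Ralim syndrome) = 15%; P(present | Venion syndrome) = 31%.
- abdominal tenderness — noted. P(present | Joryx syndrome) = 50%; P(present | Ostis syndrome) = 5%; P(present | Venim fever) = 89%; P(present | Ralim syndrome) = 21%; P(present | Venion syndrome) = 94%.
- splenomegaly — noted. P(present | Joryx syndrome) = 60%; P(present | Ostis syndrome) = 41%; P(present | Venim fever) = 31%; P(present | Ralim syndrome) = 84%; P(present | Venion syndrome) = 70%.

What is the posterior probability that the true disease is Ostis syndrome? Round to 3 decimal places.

0.010

Multiply each prior by the joint likelihood of the sign pattern:
  Joryx syndrome: 0.17 × 0.93 × 0.50 × 0.60 = 0.04743
  Ostis syndrome: 0.20 × 0.32 × 0.05 × 0.41 = 0.001312
  Venim fever: 0.21 × 0.44 × 0.89 × 0.31 = 0.025493
  Ralim syndrome: 0.15 × 0.15 × 0.21 × 0.84 = 0.003969
  Venion syndrome: 0.27 × 0.31 × 0.94 × 0.70 = 0.055075
Normalizing constant Z = 0.04743 + 0.001312 + 0.025493 + 0.003969 + 0.055075 = 0.13328.
P(Ostis syndrome | evidence) = 0.001312 / 0.13328 ≈ 0.010.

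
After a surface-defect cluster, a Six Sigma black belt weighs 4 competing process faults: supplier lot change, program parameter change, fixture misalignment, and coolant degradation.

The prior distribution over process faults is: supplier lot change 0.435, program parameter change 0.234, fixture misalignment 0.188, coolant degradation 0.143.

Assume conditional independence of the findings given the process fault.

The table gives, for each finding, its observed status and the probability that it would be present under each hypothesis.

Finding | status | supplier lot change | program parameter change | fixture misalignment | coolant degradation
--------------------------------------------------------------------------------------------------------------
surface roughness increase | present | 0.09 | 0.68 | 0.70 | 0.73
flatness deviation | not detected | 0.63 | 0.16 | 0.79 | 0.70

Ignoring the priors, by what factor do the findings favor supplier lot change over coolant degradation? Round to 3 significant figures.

Joint likelihood of the evidence pattern under each hypothesis (using 1 − P(present | H) for each absent finding):
  supplier lot change: 0.09 × (1 − 0.63) = 0.0333
  coolant degradation: 0.73 × (1 − 0.70) = 0.219
Bayes factor = 0.0333 / 0.219 ≈ 0.152

0.152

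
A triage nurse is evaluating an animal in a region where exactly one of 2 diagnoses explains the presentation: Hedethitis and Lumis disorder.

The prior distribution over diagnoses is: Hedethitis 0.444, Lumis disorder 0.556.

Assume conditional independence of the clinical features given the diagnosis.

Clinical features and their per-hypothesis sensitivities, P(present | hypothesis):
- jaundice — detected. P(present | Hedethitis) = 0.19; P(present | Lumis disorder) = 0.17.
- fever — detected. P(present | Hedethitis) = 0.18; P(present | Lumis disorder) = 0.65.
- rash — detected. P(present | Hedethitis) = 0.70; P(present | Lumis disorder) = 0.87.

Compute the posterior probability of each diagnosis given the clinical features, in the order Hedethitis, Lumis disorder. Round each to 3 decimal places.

By Bayes' rule with conditional independence, the unnormalized weight for each hypothesis is prior × ∏ likelihoods:
  Hedethitis: 0.444 × 0.19 × 0.18 × 0.70 = 0.010629
  Lumis disorder: 0.556 × 0.17 × 0.65 × 0.87 = 0.053451
Normalizing constant Z = 0.010629 + 0.053451 = 0.06408.
P(Hedethitis | evidence) = 0.010629 / 0.06408 ≈ 0.166
P(Lumis disorder | evidence) = 0.053451 / 0.06408 ≈ 0.834

0.166, 0.834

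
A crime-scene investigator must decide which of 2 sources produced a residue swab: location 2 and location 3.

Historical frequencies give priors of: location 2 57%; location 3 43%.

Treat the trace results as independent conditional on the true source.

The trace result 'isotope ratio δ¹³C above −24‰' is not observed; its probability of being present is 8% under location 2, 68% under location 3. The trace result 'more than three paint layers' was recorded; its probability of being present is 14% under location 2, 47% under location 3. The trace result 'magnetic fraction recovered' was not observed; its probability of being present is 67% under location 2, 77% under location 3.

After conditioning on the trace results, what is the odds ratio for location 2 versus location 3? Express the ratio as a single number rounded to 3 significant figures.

1.63

Unnormalized posterior weight (prior times the trace result likelihoods) for each of the two hypotheses (using 1 − P(present | H) for each absent trace result):
  location 2: 0.57 × (1 − 0.08) × 0.14 × (1 − 0.67) = 0.024227
  location 3: 0.43 × (1 − 0.68) × 0.47 × (1 − 0.77) = 0.014875
Posterior odds = 0.024227 / 0.014875 ≈ 1.63.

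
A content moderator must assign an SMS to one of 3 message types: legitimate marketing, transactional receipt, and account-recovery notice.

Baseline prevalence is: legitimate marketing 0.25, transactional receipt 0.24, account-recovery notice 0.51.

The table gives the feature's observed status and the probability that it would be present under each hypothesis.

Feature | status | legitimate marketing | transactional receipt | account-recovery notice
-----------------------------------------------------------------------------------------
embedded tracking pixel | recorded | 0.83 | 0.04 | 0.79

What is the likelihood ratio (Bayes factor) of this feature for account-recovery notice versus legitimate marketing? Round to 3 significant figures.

0.952

Likelihood of this feature under each hypothesis:
  account-recovery notice: 0.79
  legitimate marketing: 0.83
Bayes factor = 0.79 / 0.83 ≈ 0.952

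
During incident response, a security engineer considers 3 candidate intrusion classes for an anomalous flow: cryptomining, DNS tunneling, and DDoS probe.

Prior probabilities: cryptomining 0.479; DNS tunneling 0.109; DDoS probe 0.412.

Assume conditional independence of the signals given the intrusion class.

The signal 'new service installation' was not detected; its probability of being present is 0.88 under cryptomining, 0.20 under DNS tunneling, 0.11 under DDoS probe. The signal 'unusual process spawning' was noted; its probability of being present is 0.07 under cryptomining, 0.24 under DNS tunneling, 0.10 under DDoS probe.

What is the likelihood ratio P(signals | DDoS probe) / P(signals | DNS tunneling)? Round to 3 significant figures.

0.464

Joint likelihood of the signal pattern under each hypothesis (using 1 − P(present | H) for each absent signal):
  DDoS probe: (1 − 0.11) × 0.10 = 0.089
  DNS tunneling: (1 − 0.20) × 0.24 = 0.192
Bayes factor = 0.089 / 0.192 ≈ 0.464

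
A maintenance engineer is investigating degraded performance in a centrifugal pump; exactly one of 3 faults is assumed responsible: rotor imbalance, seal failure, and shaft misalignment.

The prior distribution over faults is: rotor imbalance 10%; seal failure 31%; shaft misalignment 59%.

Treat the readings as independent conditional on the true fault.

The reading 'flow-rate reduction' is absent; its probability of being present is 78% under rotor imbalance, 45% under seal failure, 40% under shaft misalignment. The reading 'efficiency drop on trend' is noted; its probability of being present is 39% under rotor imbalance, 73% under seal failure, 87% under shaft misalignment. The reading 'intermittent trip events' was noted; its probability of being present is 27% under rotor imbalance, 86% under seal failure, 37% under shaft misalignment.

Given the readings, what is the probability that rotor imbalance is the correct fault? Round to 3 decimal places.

By Bayes' rule with conditional independence, the unnormalized weight for each hypothesis is prior × ∏ likelihoods (using 1 − P(present | H) for each absent reading):
  rotor imbalance: 0.10 × (1 − 0.78) × 0.39 × 0.27 = 0.0023166
  seal failure: 0.31 × (1 − 0.45) × 0.73 × 0.86 = 0.10704
  shaft misalignment: 0.59 × (1 − 0.40) × 0.87 × 0.37 = 0.11395
Normalizing constant Z = 0.0023166 + 0.10704 + 0.11395 = 0.22331.
P(rotor imbalance | evidence) = 0.0023166 / 0.22331 ≈ 0.010.

0.010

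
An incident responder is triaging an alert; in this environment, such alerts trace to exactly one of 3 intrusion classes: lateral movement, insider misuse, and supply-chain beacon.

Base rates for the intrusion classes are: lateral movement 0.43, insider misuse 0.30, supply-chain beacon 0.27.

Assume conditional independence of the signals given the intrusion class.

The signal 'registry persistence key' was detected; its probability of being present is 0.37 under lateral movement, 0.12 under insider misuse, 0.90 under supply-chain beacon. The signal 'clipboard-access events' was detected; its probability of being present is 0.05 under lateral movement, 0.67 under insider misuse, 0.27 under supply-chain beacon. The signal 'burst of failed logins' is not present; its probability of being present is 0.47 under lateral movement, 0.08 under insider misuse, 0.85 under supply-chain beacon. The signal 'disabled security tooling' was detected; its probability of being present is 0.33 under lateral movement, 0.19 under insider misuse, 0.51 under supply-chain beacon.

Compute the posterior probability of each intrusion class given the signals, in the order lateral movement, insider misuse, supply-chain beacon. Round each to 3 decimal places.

0.131, 0.397, 0.472

Multiply each prior by the joint likelihood of the signal pattern (using 1 − P(present | H) for each absent signal):
  lateral movement: 0.43 × 0.37 × 0.05 × (1 − 0.47) × 0.33 = 0.0013913
  insider misuse: 0.30 × 0.12 × 0.67 × (1 − 0.08) × 0.19 = 0.0042162
  supply-chain beacon: 0.27 × 0.90 × 0.27 × (1 − 0.85) × 0.51 = 0.0050192
The unnormalized weights sum to 0.010627.
P(lateral movement | evidence) = 0.0013913 / 0.010627 ≈ 0.131
P(insider misuse | evidence) = 0.0042162 / 0.010627 ≈ 0.397
P(supply-chain beacon | evidence) = 0.0050192 / 0.010627 ≈ 0.472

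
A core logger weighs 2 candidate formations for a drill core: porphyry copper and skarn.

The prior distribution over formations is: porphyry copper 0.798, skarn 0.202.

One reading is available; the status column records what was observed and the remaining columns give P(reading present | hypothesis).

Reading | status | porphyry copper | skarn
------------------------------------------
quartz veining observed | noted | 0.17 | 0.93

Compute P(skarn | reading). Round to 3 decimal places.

By Bayes' rule, the unnormalized weight for each hypothesis is prior × likelihood:
  porphyry copper: 0.798 × 0.17 = 0.13566
  skarn: 0.202 × 0.93 = 0.18786
Normalizing constant Z = 0.13566 + 0.18786 = 0.32352.
P(skarn | evidence) = 0.18786 / 0.32352 ≈ 0.581.

0.581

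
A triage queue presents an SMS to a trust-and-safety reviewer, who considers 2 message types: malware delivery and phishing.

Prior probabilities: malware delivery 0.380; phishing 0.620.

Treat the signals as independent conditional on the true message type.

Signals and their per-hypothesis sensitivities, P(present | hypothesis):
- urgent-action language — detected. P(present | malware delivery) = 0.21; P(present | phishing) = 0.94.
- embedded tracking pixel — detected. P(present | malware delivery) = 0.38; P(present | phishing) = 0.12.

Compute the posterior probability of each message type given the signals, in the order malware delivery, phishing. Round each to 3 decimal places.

Multiply each prior by the joint likelihood of the signal pattern:
  malware delivery: 0.380 × 0.21 × 0.38 = 0.030324
  phishing: 0.620 × 0.94 × 0.12 = 0.069936
The unnormalized weights sum to 0.10026.
P(malware delivery | evidence) = 0.030324 / 0.10026 ≈ 0.302
P(phishing | evidence) = 0.069936 / 0.10026 ≈ 0.698

0.302, 0.698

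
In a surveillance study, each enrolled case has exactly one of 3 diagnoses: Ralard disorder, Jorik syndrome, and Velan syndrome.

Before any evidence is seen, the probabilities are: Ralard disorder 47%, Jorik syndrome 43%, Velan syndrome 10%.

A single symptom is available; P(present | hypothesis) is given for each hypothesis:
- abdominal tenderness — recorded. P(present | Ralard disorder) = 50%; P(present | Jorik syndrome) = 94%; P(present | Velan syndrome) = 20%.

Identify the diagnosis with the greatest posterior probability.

For each hypothesis, the unnormalized posterior weight is prior × likelihood:
  Ralard disorder: 0.47 × 0.50 = 0.235
  Jorik syndrome: 0.43 × 0.94 = 0.4042
  Velan syndrome: 0.10 × 0.20 = 0.02
Marginal likelihood of the evidence = 0.6592.
P(Ralard disorder | evidence) ≈ 0.235 / 0.6592 ≈ 0.356
P(Jorik syndrome | evidence) ≈ 0.4042 / 0.6592 ≈ 0.613
P(Velan syndrome | evidence) ≈ 0.02 / 0.6592 ≈ 0.030
The largest is 0.613, so Jorik syndrome is most probable.

Jorik syndrome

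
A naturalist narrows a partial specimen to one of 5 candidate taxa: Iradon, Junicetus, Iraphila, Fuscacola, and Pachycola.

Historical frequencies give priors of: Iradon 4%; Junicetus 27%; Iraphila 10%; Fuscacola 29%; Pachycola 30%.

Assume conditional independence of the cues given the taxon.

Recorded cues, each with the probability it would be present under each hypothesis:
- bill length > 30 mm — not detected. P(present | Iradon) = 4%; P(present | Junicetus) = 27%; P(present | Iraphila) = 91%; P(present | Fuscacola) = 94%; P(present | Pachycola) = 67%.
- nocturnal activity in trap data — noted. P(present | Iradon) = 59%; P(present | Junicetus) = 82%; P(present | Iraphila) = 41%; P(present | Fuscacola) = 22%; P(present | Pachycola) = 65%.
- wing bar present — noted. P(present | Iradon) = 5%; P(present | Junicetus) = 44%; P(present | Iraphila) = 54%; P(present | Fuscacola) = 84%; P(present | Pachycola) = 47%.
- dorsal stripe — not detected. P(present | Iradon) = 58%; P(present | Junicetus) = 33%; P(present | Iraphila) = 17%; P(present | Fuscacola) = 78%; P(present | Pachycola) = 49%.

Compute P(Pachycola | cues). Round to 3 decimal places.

0.234

Multiply each prior by the joint likelihood of the cue pattern (using 1 − P(present | H) for each absent cue):
  Iradon: 0.04 × (1 − 0.04) × 0.59 × 0.05 × (1 − 0.58) = 0.00047578
  Junicetus: 0.27 × (1 − 0.27) × 0.82 × 0.44 × (1 − 0.33) = 0.047646
  Iraphila: 0.10 × (1 − 0.91) × 0.41 × 0.54 × (1 − 0.17) = 0.0016539
  Fuscacola: 0.29 × (1 − 0.94) × 0.22 × 0.84 × (1 − 0.78) = 0.00070741
  Pachycola: 0.30 × (1 − 0.67) × 0.65 × 0.47 × (1 − 0.49) = 0.015425
Normalizing constant Z = 0.00047578 + 0.047646 + 0.0016539 + 0.00070741 + 0.015425 = 0.065908.
P(Pachycola | evidence) = 0.015425 / 0.065908 ≈ 0.234.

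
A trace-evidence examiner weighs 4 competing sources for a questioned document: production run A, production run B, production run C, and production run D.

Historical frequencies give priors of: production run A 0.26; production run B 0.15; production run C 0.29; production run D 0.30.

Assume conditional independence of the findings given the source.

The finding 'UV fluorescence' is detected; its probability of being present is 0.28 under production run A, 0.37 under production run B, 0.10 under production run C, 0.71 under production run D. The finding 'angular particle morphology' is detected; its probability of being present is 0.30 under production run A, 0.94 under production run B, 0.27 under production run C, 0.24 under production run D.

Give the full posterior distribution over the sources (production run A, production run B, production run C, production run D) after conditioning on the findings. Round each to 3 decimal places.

0.164, 0.392, 0.059, 0.384

For each hypothesis, the unnormalized posterior weight is prior × product of the finding likelihoods:
  production run A: 0.26 × 0.28 × 0.30 = 0.02184
  production run B: 0.15 × 0.37 × 0.94 = 0.05217
  production run C: 0.29 × 0.10 × 0.27 = 0.00783
  production run D: 0.30 × 0.71 × 0.24 = 0.05112
Normalizing constant Z = 0.02184 + 0.05217 + 0.00783 + 0.05112 = 0.13296.
P(production run A | evidence) = 0.02184 / 0.13296 ≈ 0.164
P(production run B | evidence) = 0.05217 / 0.13296 ≈ 0.392
P(production run C | evidence) = 0.00783 / 0.13296 ≈ 0.059
P(production run D | evidence) = 0.05112 / 0.13296 ≈ 0.384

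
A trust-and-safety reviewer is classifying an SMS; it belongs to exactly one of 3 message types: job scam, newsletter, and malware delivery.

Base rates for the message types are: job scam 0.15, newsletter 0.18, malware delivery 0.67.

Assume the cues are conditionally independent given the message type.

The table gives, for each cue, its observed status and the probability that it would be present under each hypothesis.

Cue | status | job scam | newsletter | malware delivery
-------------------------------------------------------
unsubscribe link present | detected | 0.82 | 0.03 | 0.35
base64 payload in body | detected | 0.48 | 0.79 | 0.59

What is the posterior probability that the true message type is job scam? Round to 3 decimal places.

0.293

For each hypothesis, the unnormalized posterior weight is prior × product of the cue likelihoods:
  job scam: 0.15 × 0.82 × 0.48 = 0.05904
  newsletter: 0.18 × 0.03 × 0.79 = 0.004266
  malware delivery: 0.67 × 0.35 × 0.59 = 0.13835
The unnormalized weights sum to 0.20166.
P(job scam | evidence) = 0.05904 / 0.20166 ≈ 0.293.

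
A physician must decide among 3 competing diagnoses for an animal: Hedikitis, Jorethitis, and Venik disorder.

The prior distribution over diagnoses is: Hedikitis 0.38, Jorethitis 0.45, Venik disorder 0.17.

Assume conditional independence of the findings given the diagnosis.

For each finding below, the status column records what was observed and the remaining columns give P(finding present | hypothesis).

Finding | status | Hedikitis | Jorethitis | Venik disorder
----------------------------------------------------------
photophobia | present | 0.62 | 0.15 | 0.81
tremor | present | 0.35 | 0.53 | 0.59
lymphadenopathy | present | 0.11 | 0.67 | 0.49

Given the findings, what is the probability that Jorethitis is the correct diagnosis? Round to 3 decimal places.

0.329

By Bayes' rule with conditional independence, the unnormalized weight for each hypothesis is prior × ∏ likelihoods:
  Hedikitis: 0.38 × 0.62 × 0.35 × 0.11 = 0.0090706
  Jorethitis: 0.45 × 0.15 × 0.53 × 0.67 = 0.023969
  Venik disorder: 0.17 × 0.81 × 0.59 × 0.49 = 0.039809
Normalizing constant Z = 0.0090706 + 0.023969 + 0.039809 = 0.072849.
P(Jorethitis | evidence) = 0.023969 / 0.072849 ≈ 0.329.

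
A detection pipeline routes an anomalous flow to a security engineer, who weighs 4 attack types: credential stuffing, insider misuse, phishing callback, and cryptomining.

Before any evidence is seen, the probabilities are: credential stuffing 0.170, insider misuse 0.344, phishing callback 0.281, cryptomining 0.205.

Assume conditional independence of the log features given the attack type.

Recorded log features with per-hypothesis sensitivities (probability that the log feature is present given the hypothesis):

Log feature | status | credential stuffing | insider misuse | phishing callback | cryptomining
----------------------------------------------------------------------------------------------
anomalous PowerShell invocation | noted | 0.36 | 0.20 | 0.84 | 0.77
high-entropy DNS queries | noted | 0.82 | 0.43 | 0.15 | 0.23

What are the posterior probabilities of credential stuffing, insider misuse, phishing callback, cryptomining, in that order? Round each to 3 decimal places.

For each hypothesis, the unnormalized posterior weight is prior × product of the log feature likelihoods:
  credential stuffing: 0.170 × 0.36 × 0.82 = 0.050184
  insider misuse: 0.344 × 0.20 × 0.43 = 0.029584
  phishing callback: 0.281 × 0.84 × 0.15 = 0.035406
  cryptomining: 0.205 × 0.77 × 0.23 = 0.036305
Marginal likelihood of the evidence = 0.15148.
P(credential stuffing | evidence) = 0.050184 / 0.15148 ≈ 0.331
P(insider misuse | evidence) = 0.029584 / 0.15148 ≈ 0.195
P(phishing callback | evidence) = 0.035406 / 0.15148 ≈ 0.234
P(cryptomining | evidence) = 0.036305 / 0.15148 ≈ 0.240

0.331, 0.195, 0.234, 0.240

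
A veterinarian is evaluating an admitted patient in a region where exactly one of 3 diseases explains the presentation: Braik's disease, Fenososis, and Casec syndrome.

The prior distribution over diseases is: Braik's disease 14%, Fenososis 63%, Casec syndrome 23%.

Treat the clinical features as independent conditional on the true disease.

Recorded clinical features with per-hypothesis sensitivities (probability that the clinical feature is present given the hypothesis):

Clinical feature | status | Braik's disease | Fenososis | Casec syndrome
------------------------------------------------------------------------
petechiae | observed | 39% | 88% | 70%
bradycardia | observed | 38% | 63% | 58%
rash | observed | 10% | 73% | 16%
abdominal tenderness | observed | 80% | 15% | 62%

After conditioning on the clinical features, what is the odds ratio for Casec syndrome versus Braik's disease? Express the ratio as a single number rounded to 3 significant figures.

5.58

Unnormalized posterior weight (prior times the clinical feature likelihoods) for each of the two hypotheses:
  Casec syndrome: 0.23 × 0.70 × 0.58 × 0.16 × 0.62 = 0.0092633
  Braik's disease: 0.14 × 0.39 × 0.38 × 0.10 × 0.80 = 0.0016598
Posterior odds = 0.0092633 / 0.0016598 ≈ 5.58.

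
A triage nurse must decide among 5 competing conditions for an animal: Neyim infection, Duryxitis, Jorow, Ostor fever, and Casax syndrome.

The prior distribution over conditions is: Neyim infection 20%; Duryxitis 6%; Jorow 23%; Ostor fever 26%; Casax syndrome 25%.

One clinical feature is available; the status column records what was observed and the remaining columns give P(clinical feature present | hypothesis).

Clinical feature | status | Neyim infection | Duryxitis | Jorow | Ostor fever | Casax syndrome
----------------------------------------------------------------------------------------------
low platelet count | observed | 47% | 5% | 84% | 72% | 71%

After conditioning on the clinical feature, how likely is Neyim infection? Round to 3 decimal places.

0.144

Multiply each prior by the likelihood of the clinical feature:
  Neyim infection: 0.20 × 0.47 = 0.094
  Duryxitis: 0.06 × 0.05 = 0.003
  Jorow: 0.23 × 0.84 = 0.1932
  Ostor fever: 0.26 × 0.72 = 0.1872
  Casax syndrome: 0.25 × 0.71 = 0.1775
Marginal likelihood of the evidence = 0.6549.
P(Neyim infection | evidence) = 0.094 / 0.6549 ≈ 0.144.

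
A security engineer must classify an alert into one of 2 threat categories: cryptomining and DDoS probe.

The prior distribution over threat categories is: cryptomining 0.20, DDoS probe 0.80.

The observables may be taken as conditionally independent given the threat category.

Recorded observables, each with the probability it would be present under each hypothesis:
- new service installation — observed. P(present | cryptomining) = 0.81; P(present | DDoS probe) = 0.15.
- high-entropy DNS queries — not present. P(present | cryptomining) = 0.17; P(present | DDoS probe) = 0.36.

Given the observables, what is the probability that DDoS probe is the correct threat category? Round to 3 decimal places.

0.364

Multiply each prior by the joint likelihood of the observable pattern (using 1 − P(present | H) for each absent observable):
  cryptomining: 0.20 × 0.81 × (1 − 0.17) = 0.13446
  DDoS probe: 0.80 × 0.15 × (1 − 0.36) = 0.0768
The unnormalized weights sum to 0.21126.
P(DDoS probe | evidence) = 0.0768 / 0.21126 ≈ 0.364.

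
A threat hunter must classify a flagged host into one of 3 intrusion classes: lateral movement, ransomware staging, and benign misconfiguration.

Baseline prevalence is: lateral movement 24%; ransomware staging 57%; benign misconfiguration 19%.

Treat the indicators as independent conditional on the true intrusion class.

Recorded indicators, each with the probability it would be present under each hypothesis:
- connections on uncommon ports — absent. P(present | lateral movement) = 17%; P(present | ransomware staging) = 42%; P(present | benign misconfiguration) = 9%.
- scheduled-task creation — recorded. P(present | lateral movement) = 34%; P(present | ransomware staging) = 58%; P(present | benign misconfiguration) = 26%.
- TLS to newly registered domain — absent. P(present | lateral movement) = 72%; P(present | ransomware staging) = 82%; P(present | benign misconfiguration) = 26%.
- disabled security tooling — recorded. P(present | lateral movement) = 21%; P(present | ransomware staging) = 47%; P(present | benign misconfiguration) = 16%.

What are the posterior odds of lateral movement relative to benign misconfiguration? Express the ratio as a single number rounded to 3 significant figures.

Posterior odds equal prior odds times the likelihood ratio; only the two competing hypotheses matter (using 1 − P(present | H) for each absent indicator).
  lateral movement: 0.24 × (1 − 0.17) × 0.34 × (1 − 0.72) × 0.21 = 0.0039824
  benign misconfiguration: 0.19 × (1 − 0.09) × 0.26 × (1 − 0.26) × 0.16 = 0.0053226
Posterior odds = 0.0039824 / 0.0053226 ≈ 0.748.

0.748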